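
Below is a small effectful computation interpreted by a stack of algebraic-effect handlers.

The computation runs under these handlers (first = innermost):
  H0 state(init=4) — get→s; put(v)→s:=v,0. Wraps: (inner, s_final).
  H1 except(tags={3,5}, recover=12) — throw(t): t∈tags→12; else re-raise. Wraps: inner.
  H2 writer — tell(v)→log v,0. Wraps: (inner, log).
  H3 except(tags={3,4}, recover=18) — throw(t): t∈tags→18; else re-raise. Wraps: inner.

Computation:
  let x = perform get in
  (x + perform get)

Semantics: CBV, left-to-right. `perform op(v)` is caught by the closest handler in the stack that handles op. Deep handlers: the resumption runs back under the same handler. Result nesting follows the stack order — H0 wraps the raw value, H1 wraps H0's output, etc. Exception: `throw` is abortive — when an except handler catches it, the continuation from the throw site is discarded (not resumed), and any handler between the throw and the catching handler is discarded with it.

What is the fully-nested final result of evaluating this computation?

Answer: ((8, 4), ())

Working:
get @ H0 ⇒ 4
get @ H0 ⇒ 4
H0 returns (8, 4)
H1 returns (8, 4)
H2 returns ((8, 4), ())
H3 returns ((8, 4), ())
= ((8, 4), ())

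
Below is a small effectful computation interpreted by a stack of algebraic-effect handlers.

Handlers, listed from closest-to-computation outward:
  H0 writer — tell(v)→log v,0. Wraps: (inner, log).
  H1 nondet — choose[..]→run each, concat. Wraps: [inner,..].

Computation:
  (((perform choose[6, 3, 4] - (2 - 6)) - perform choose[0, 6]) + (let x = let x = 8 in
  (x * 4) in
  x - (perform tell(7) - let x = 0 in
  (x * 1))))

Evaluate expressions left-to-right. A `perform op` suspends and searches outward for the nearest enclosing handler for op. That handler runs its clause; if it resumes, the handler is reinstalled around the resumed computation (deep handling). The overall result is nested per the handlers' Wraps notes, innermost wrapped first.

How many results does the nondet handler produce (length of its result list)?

Answer: 6

Evaluation trace:
choose[6, 3, 4] @ H1
  branch[0] choose=6:
    choose[0, 6] @ H1
      branch[0] choose=0:
        tell(7) @ H0 ⇒ log+=7
        H0 returns (42, (7))
        H1 returns [(42, (7))]
      branch[1] choose=6:
        tell(7) @ H0 ⇒ log+=7
        H0 returns (36, (7))
        H1 returns [(36, (7))]
  branch[1] choose=3:
    choose[0, 6] @ H1
      branch[0] choose=0:
        tell(7) @ H0 ⇒ log+=7
        H0 returns (39, (7))
        H1 returns [(39, (7))]
      branch[1] choose=6:
        tell(7) @ H0 ⇒ log+=7
        H0 returns (33, (7))
        H1 returns [(33, (7))]
  branch[2] choose=4:
    choose[0, 6] @ H1
      branch[0] choose=0:
        tell(7) @ H0 ⇒ log+=7
        H0 returns (40, (7))
        H1 returns [(40, (7))]
      branch[1] choose=6:
        tell(7) @ H0 ⇒ log+=7
        H0 returns (34, (7))
        H1 returns [(34, (7))]
= [(42, (7)), (36, (7)), (39, (7)), (33, (7)), (40, (7)), (34, (7))]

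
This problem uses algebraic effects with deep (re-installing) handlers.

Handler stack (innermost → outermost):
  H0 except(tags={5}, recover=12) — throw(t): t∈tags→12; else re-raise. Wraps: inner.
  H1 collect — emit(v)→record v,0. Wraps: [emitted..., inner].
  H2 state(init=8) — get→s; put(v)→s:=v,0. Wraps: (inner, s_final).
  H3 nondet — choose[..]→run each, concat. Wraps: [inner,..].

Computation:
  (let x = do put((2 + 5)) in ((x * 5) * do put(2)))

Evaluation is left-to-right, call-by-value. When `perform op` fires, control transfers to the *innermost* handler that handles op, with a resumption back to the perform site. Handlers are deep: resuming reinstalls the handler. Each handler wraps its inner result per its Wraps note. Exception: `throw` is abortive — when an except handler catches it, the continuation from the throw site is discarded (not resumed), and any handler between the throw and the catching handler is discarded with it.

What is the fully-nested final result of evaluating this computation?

Working:
put(7) @ H2 ⇒ s:=7
put(2) @ H2 ⇒ s:=2
H0 returns 0
H1 returns [0]
H2 returns ([0], 2)
H3 returns [([0], 2)]
= [([0], 2)]

Answer: [([0], 2)]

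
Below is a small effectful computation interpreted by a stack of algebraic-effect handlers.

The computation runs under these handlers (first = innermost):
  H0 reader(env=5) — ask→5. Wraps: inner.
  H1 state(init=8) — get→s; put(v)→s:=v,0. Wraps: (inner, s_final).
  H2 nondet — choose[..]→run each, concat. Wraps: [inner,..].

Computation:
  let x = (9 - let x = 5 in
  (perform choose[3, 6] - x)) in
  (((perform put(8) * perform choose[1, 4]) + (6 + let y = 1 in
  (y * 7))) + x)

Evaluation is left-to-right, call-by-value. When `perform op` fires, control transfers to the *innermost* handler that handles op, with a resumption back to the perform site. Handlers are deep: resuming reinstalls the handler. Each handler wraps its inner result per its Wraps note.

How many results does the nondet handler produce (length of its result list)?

Answer: 4

Step-by-step:
choose[3, 6] @ H2
  branch[0] choose=3:
    put(8) @ H1 ⇒ s:=8
    choose[1, 4] @ H2
      branch[0] choose=1:
        H0 returns 24
        H1 returns (24, 8)
        H2 returns [(24, 8)]
      branch[1] choose=4:
        H0 returns 24
        H1 returns (24, 8)
        H2 returns [(24, 8)]
  branch[1] choose=6:
    put(8) @ H1 ⇒ s:=8
    choose[1, 4] @ H2
      branch[0] choose=1:
        H0 returns 21
        H1 returns (21, 8)
        H2 returns [(21, 8)]
      branch[1] choose=4:
        H0 returns 21
        H1 returns (21, 8)
        H2 returns [(21, 8)]
= [(24, 8), (24, 8), (21, 8), (21, 8)]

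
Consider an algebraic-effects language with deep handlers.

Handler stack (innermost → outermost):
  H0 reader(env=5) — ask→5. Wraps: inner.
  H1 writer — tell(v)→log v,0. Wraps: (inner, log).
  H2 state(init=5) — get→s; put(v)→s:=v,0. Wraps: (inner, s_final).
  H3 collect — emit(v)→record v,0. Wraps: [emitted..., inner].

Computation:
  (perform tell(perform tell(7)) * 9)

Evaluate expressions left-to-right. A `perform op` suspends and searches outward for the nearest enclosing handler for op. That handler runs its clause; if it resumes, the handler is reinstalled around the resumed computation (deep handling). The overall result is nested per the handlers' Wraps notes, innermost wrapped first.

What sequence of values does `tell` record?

Evaluation trace:
tell(7) @ H1 ⇒ log+=7
tell(0) @ H1 ⇒ log+=0
H0 returns 0
H1 returns (0, (7, 0))
H2 returns ((0, (7, 0)), 5)
H3 returns [((0, (7, 0)), 5)]
= [((0, (7, 0)), 5)]

Answer: (7, 0)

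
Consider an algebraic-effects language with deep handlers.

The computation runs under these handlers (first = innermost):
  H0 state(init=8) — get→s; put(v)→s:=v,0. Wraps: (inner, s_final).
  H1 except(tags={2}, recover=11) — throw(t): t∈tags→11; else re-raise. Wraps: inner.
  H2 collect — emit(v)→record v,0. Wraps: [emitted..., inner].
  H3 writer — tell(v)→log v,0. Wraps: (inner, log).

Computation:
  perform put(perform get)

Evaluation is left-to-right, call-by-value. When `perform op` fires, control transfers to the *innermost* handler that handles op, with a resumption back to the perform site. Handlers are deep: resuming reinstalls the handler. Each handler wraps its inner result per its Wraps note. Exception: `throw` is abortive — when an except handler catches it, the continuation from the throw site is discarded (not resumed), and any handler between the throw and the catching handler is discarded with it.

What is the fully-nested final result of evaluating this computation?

Answer: ([(0, 8)], ())

Working:
get @ H0 ⇒ 8
put(8) @ H0 ⇒ s:=8
H0 returns (0, 8)
H1 returns (0, 8)
H2 returns [(0, 8)]
H3 returns ([(0, 8)], ())
= ([(0, 8)], ())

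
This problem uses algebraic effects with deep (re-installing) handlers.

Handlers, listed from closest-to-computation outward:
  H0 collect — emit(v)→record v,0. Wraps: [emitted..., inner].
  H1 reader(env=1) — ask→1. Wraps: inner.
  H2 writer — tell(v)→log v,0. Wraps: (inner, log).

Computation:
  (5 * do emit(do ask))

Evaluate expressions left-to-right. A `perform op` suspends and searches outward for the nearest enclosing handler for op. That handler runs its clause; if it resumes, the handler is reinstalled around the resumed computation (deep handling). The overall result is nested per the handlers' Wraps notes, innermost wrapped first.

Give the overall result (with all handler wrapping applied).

Answer: ([1, 0], ())

Working:
ask @ H1 ⇒ 1
emit(1) @ H0 ⇒ out+=1
H0 returns [1, 0]
H1 returns [1, 0]
H2 returns ([1, 0], ())
= ([1, 0], ())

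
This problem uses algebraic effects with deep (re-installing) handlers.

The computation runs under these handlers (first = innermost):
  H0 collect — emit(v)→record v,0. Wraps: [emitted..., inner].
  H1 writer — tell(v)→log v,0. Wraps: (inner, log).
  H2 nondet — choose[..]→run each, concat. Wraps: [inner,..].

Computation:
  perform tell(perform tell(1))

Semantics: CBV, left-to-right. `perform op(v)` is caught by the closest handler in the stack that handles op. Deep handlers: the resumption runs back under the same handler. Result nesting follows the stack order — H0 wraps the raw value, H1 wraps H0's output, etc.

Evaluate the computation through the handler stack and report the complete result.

Step-by-step:
tell(1) @ H1 ⇒ log+=1
tell(0) @ H1 ⇒ log+=0
H0 returns [0]
H1 returns ([0], (1, 0))
H2 returns [([0], (1, 0))]
= [([0], (1, 0))]

Answer: [([0], (1, 0))]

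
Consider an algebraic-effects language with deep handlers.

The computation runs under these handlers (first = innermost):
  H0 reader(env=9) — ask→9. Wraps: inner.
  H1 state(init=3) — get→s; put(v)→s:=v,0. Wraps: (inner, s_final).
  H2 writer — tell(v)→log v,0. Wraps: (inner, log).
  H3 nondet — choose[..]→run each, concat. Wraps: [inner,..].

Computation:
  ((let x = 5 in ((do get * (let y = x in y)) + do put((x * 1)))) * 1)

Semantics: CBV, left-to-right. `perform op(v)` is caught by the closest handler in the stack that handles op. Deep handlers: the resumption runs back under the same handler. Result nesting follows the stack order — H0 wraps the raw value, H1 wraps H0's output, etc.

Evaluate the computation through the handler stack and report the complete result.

Working:
get @ H1 ⇒ 3
put(5) @ H1 ⇒ s:=5
H0 returns 15
H1 returns (15, 5)
H2 returns ((15, 5), ())
H3 returns [((15, 5), ())]
= [((15, 5), ())]

Answer: [((15, 5), ())]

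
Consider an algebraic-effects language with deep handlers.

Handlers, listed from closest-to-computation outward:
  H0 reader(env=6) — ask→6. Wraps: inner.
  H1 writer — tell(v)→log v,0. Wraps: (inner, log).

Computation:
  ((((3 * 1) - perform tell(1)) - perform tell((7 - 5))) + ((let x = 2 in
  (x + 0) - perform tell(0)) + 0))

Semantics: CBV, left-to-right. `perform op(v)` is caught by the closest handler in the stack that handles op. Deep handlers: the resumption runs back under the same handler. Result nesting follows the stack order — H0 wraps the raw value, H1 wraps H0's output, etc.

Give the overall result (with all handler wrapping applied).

Evaluation trace:
tell(1) @ H1 ⇒ log+=1
tell(2) @ H1 ⇒ log+=2
tell(0) @ H1 ⇒ log+=0
H0 returns 5
H1 returns (5, (1, 2, 0))
= (5, (1, 2, 0))

Answer: (5, (1, 2, 0))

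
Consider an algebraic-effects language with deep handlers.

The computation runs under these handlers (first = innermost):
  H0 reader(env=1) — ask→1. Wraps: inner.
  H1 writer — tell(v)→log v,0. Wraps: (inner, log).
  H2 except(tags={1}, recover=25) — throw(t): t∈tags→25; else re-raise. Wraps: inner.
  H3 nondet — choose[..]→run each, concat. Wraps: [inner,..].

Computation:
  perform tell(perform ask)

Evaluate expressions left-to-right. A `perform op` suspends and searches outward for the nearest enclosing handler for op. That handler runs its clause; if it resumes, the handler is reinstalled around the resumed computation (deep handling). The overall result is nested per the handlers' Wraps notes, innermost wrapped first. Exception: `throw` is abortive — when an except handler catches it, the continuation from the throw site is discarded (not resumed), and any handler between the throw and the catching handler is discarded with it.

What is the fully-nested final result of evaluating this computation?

Answer: [(0, (1))]

Working:
ask @ H0 ⇒ 1
tell(1) @ H1 ⇒ log+=1
H0 returns 0
H1 returns (0, (1))
H2 returns (0, (1))
H3 returns [(0, (1))]
= [(0, (1))]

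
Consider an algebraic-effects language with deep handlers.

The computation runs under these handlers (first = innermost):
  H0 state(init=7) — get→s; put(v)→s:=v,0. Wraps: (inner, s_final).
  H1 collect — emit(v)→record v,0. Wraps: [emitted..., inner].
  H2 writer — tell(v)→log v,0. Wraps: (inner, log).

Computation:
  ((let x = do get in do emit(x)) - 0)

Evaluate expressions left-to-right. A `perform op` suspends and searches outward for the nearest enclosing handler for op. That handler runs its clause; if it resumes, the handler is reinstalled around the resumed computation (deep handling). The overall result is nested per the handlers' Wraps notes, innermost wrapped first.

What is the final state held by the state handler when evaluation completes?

Evaluation trace:
get @ H0 ⇒ 7
emit(7) @ H1 ⇒ out+=7
H0 returns (0, 7)
H1 returns [7, (0, 7)]
H2 returns ([7, (0, 7)], ())
= ([7, (0, 7)], ())

Answer: 7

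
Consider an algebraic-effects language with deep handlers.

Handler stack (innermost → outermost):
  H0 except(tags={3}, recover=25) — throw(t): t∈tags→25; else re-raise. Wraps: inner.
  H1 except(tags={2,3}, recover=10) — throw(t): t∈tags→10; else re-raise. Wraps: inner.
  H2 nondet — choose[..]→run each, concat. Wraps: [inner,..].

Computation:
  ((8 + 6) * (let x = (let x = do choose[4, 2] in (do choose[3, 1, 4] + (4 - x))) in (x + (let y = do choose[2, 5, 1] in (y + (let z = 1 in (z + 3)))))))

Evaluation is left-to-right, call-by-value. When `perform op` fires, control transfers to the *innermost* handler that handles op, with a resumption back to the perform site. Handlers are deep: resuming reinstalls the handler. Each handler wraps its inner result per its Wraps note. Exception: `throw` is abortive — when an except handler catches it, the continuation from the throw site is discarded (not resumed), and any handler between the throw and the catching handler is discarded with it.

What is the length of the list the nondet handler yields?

Working:
choose[4, 2] @ H2
  branch[0] choose=4:
    choose[3, 1, 4] @ H2
      branch[0] choose=3:
        choose[2, 5, 1] @ H2
          branch[0] choose=2:
            H0 returns 126
            H1 returns 126
            H2 returns [126]
          branch[1] choose=5:
            H0 returns 168
            H1 returns 168
            H2 returns [168]
          branch[2] choose=1:
            H0 returns 112
            H1 returns 112
            H2 returns [112]
      branch[1] choose=1:
        choose[2, 5, 1] @ H2
          branch[0] choose=2:
            H0 returns 98
            H1 returns 98
            H2 returns [98]
          branch[1] choose=5:
            H0 returns 140
            H1 returns 140
            H2 returns [140]
          branch[2] choose=1:
            H0 returns 84
            H1 returns 84
            H2 returns [84]
      branch[2] choose=4:
        choose[2, 5, 1] @ H2
          branch[0] choose=2:
            H0 returns 140
            H1 returns 140
            H2 returns [140]
          branch[1] choose=5:
            H0 returns 182
            H1 returns 182
            H2 returns [182]
          branch[2] choose=1:
            H0 returns 126
            H1 returns 126
            H2 returns [126]
  branch[1] choose=2:
    choose[3, 1, 4] @ H2
      branch[0] choose=3:
        choose[2, 5, 1] @ H2
          branch[0] choose=2:
            H0 returns 154
            H1 returns 154
            H2 returns [154]
          branch[1] choose=5:
            H0 returns 196
            H1 returns 196
            H2 returns [196]
          branch[2] choose=1:
            H0 returns 140
            H1 returns 140
            H2 returns [140]
      branch[1] choose=1:
        choose[2, 5, 1] @ H2
          branch[0] choose=2:
            H0 returns 126
            H1 returns 126
            H2 returns [126]
          branch[1] choose=5:
            H0 returns 168
            H1 returns 168
            H2 returns [168]
          branch[2] choose=1:
            H0 returns 112
            H1 returns 112
            H2 returns [112]
      branch[2] choose=4:
        choose[2, 5, 1] @ H2
          branch[0] choose=2:
            H0 returns 168
            H1 returns 168
            H2 returns [168]
          branch[1] choose=5:
            H0 returns 210
            H1 returns 210
            H2 returns [210]
          branch[2] choose=1:
            H0 returns 154
            H1 returns 154
            H2 returns [154]
= [126, 168, 112, 98, 140, 84, 140, 182, 126, 154, 196, 140, 126, 168, 112, 168, 210, 154]

Answer: 18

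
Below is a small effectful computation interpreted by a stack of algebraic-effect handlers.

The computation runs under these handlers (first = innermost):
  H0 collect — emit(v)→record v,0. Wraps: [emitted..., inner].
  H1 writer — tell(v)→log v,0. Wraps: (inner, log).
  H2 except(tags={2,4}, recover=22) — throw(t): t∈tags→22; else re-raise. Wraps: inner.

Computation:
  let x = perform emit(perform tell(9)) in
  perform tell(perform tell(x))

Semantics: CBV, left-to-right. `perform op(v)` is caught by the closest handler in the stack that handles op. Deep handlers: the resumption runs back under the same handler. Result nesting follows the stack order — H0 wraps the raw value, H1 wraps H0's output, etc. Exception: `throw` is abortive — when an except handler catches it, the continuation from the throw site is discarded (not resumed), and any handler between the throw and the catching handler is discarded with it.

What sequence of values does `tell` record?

Evaluation trace:
tell(9) @ H1 ⇒ log+=9
emit(0) @ H0 ⇒ out+=0
tell(0) @ H1 ⇒ log+=0
tell(0) @ H1 ⇒ log+=0
H0 returns [0, 0]
H1 returns ([0, 0], (9, 0, 0))
H2 returns ([0, 0], (9, 0, 0))
= ([0, 0], (9, 0, 0))

Answer: (9, 0, 0)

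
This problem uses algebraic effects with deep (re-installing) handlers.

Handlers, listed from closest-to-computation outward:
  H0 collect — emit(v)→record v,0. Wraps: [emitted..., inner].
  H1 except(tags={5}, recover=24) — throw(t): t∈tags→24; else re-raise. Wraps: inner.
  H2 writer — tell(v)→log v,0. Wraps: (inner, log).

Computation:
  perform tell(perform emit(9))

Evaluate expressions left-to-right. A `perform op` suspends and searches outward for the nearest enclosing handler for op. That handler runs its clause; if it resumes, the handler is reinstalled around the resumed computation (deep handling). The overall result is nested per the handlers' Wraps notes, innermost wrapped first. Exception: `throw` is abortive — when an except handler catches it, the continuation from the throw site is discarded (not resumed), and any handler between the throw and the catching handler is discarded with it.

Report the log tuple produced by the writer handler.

Working:
emit(9) @ H0 ⇒ out+=9
tell(0) @ H2 ⇒ log+=0
H0 returns [9, 0]
H1 returns [9, 0]
H2 returns ([9, 0], (0))
= ([9, 0], (0))

Answer: (0)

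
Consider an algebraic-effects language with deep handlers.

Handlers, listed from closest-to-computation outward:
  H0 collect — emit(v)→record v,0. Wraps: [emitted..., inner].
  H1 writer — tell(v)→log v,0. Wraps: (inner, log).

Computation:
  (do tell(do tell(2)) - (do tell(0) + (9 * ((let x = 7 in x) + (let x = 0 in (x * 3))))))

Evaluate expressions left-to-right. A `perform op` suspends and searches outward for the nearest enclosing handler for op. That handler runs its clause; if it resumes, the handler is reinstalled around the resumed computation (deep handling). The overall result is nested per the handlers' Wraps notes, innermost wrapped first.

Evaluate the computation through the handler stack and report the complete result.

Working:
tell(2) @ H1 ⇒ log+=2
tell(0) @ H1 ⇒ log+=0
tell(0) @ H1 ⇒ log+=0
H0 returns [-63]
H1 returns ([-63], (2, 0, 0))
= ([-63], (2, 0, 0))

Answer: ([-63], (2, 0, 0))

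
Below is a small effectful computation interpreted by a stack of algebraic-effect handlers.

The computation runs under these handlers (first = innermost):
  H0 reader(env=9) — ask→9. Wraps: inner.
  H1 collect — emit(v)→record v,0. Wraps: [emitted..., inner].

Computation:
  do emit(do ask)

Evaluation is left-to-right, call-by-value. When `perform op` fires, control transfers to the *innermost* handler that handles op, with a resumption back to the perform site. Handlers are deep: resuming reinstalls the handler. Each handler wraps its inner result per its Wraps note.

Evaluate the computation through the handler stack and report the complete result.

Answer: [9, 0]

Working:
ask @ H0 ⇒ 9
emit(9) @ H1 ⇒ out+=9
H0 returns 0
H1 returns [9, 0]
= [9, 0]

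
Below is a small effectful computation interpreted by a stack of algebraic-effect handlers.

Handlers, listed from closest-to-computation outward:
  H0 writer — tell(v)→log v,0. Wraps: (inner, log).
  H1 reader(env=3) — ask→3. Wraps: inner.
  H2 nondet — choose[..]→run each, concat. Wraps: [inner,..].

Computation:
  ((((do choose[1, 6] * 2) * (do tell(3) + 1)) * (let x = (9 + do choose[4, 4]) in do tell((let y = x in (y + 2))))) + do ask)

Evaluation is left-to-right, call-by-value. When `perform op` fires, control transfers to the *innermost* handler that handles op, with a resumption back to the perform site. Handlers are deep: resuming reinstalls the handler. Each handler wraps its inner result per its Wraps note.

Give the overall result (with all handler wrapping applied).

Answer: [(3, (3, 15)), (3, (3, 15)), (3, (3, 15)), (3, (3, 15))]

Step-by-step:
choose[1, 6] @ H2
  branch[0] choose=1:
    tell(3) @ H0 ⇒ log+=3
    choose[4, 4] @ H2
      branch[0] choose=4:
        tell(15) @ H0 ⇒ log+=15
        ask @ H1 ⇒ 3
        H0 returns (3, (3, 15))
        H1 returns (3, (3, 15))
        H2 returns [(3, (3, 15))]
      branch[1] choose=4:
        tell(15) @ H0 ⇒ log+=15
        ask @ H1 ⇒ 3
        H0 returns (3, (3, 15))
        H1 returns (3, (3, 15))
        H2 returns [(3, (3, 15))]
  branch[1] choose=6:
    tell(3) @ H0 ⇒ log+=3
    choose[4, 4] @ H2
      branch[0] choose=4:
        tell(15) @ H0 ⇒ log+=15
        ask @ H1 ⇒ 3
        H0 returns (3, (3, 15))
        H1 returns (3, (3, 15))
        H2 returns [(3, (3, 15))]
      branch[1] choose=4:
        tell(15) @ H0 ⇒ log+=15
        ask @ H1 ⇒ 3
        H0 returns (3, (3, 15))
        H1 returns (3, (3, 15))
        H2 returns [(3, (3, 15))]
= [(3, (3, 15)), (3, (3, 15)), (3, (3, 15)), (3, (3, 15))]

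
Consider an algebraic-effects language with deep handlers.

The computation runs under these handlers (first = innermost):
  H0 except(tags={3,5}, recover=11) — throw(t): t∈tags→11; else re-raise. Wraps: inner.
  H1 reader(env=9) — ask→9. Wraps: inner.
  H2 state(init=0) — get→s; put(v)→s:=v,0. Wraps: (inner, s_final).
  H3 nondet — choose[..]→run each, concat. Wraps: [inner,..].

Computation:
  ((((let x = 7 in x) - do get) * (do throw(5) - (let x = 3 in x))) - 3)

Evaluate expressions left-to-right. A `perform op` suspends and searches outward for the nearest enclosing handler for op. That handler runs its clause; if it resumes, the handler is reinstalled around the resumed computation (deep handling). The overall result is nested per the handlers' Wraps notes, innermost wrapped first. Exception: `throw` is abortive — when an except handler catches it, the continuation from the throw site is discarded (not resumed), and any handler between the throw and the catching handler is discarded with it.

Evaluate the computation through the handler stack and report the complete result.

Answer: [(11, 0)]

Working:
get @ H2 ⇒ 0
throw(5) @ H0 caught ⇒ 11
H1 returns 11
H2 returns (11, 0)
H3 returns [(11, 0)]
= [(11, 0)]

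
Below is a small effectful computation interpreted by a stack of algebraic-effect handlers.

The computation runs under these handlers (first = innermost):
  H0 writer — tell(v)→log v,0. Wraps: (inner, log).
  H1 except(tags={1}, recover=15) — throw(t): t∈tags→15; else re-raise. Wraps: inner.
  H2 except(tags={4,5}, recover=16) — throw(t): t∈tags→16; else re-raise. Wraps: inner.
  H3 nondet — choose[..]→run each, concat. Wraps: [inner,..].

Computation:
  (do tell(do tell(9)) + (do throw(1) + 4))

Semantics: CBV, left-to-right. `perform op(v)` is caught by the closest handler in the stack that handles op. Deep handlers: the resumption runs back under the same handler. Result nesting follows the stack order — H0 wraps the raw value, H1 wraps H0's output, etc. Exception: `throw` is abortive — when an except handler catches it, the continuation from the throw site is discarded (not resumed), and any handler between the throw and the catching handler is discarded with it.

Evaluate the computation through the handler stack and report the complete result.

Step-by-step:
tell(9) @ H0 ⇒ log+=9
tell(0) @ H0 ⇒ log+=0
throw(1) @ H1 caught ⇒ 15
H2 returns 15
H3 returns [15]
= [15]

Answer: [15]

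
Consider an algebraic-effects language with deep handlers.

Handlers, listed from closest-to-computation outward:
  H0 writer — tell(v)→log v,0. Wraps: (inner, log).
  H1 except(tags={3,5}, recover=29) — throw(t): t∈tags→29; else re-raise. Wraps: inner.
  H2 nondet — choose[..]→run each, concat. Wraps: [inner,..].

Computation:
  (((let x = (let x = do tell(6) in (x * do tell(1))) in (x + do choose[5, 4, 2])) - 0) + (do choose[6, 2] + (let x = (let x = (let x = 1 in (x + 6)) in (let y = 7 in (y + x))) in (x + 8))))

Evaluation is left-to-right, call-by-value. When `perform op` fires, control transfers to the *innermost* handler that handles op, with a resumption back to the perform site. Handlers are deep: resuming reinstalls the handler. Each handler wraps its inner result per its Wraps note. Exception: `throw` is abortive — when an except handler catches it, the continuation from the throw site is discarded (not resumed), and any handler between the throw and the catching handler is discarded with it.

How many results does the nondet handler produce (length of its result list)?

Answer: 6

Step-by-step:
tell(6) @ H0 ⇒ log+=6
tell(1) @ H0 ⇒ log+=1
choose[5, 4, 2] @ H2
  branch[0] choose=5:
    choose[6, 2] @ H2
      branch[0] choose=6:
        H0 returns (33, (6, 1))
        H1 returns (33, (6, 1))
        H2 returns [(33, (6, 1))]
      branch[1] choose=2:
        H0 returns (29, (6, 1))
        H1 returns (29, (6, 1))
        H2 returns [(29, (6, 1))]
  branch[1] choose=4:
    choose[6, 2] @ H2
      branch[0] choose=6:
        H0 returns (32, (6, 1))
        H1 returns (32, (6, 1))
        H2 returns [(32, (6, 1))]
      branch[1] choose=2:
        H0 returns (28, (6, 1))
        H1 returns (28, (6, 1))
        H2 returns [(28, (6, 1))]
  branch[2] choose=2:
    choose[6, 2] @ H2
      branch[0] choose=6:
        H0 returns (30, (6, 1))
        H1 returns (30, (6, 1))
        H2 returns [(30, (6, 1))]
      branch[1] choose=2:
        H0 returns (26, (6, 1))
        H1 returns (26, (6, 1))
        H2 returns [(26, (6, 1))]
= [(33, (6, 1)), (29, (6, 1)), (32, (6, 1)), (28, (6, 1)), (30, (6, 1)), (26, (6, 1))]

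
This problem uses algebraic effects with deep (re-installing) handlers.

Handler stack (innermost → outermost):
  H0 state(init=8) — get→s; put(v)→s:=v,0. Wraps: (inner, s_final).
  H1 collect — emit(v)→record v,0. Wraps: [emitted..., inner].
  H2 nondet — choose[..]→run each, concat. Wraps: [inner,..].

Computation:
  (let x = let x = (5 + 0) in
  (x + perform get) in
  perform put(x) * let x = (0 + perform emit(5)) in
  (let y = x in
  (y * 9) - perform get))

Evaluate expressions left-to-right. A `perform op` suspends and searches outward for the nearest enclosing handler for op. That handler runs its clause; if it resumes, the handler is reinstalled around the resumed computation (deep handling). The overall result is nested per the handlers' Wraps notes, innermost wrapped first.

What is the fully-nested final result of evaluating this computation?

Working:
get @ H0 ⇒ 8
put(13) @ H0 ⇒ s:=13
emit(5) @ H1 ⇒ out+=5
get @ H0 ⇒ 13
H0 returns (0, 13)
H1 returns [5, (0, 13)]
H2 returns [[5, (0, 13)]]
= [[5, (0, 13)]]

Answer: [[5, (0, 13)]]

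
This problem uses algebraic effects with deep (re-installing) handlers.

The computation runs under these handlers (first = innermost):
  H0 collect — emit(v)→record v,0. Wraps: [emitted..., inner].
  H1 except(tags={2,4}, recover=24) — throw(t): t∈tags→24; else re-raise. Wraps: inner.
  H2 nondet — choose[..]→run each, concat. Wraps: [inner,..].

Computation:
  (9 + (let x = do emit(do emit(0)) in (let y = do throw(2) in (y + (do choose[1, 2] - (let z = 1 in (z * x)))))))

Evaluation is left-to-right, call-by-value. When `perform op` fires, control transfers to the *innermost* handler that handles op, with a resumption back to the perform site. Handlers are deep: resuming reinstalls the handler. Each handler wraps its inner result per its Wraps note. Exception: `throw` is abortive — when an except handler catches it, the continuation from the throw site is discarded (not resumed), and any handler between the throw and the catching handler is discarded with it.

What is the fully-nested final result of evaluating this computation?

Answer: [24]

Step-by-step:
emit(0) @ H0 ⇒ out+=0
emit(0) @ H0 ⇒ out+=0
throw(2) @ H1 caught ⇒ 24
H2 returns [24]
= [24]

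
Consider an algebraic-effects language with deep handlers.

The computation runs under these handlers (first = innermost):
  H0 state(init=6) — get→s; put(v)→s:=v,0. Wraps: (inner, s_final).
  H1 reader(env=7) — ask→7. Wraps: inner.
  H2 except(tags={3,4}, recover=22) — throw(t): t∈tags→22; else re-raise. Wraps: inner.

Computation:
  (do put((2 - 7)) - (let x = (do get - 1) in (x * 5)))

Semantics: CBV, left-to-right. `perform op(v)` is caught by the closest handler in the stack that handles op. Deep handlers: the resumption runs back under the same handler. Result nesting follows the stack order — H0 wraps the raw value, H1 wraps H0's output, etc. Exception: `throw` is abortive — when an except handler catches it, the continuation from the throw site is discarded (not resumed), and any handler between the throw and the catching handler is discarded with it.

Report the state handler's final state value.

Answer: -5

Working:
put(-5) @ H0 ⇒ s:=-5
get @ H0 ⇒ -5
H0 returns (30, -5)
H1 returns (30, -5)
H2 returns (30, -5)
= (30, -5)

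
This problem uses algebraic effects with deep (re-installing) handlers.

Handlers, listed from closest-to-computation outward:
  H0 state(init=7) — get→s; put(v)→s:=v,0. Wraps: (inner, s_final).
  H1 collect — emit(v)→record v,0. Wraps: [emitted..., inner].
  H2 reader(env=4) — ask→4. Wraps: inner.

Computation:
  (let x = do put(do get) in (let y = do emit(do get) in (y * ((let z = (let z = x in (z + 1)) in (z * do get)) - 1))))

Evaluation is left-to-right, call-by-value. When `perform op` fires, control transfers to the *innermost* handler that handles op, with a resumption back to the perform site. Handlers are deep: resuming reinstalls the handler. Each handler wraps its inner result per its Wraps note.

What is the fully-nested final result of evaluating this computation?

Answer: [7, (0, 7)]

Evaluation trace:
get @ H0 ⇒ 7
put(7) @ H0 ⇒ s:=7
get @ H0 ⇒ 7
emit(7) @ H1 ⇒ out+=7
get @ H0 ⇒ 7
H0 returns (0, 7)
H1 returns [7, (0, 7)]
H2 returns [7, (0, 7)]
= [7, (0, 7)]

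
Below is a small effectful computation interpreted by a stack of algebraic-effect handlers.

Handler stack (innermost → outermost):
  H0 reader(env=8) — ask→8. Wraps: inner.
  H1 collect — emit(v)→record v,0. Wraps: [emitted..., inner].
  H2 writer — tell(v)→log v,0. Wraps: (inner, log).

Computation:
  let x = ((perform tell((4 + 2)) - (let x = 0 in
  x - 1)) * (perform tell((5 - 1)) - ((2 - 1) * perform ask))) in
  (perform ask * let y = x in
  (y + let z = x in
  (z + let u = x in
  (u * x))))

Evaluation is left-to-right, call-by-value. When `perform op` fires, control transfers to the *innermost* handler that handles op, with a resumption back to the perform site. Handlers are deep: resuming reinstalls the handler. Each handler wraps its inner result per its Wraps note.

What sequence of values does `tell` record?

Step-by-step:
tell(6) @ H2 ⇒ log+=6
tell(4) @ H2 ⇒ log+=4
ask @ H0 ⇒ 8
ask @ H0 ⇒ 8
H0 returns 384
H1 returns [384]
H2 returns ([384], (6, 4))
= ([384], (6, 4))

Answer: (6, 4)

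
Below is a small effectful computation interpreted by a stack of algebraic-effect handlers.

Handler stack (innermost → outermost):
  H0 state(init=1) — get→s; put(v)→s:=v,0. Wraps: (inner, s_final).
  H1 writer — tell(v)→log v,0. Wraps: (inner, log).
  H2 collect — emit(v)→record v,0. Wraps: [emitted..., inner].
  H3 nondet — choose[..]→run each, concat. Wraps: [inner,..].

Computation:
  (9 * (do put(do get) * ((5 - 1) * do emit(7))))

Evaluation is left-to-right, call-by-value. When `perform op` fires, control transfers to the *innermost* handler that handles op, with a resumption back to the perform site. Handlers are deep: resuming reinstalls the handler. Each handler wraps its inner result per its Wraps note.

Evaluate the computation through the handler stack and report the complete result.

Answer: [[7, ((0, 1), ())]]

Step-by-step:
get @ H0 ⇒ 1
put(1) @ H0 ⇒ s:=1
emit(7) @ H2 ⇒ out+=7
H0 returns (0, 1)
H1 returns ((0, 1), ())
H2 returns [7, ((0, 1), ())]
H3 returns [[7, ((0, 1), ())]]
= [[7, ((0, 1), ())]]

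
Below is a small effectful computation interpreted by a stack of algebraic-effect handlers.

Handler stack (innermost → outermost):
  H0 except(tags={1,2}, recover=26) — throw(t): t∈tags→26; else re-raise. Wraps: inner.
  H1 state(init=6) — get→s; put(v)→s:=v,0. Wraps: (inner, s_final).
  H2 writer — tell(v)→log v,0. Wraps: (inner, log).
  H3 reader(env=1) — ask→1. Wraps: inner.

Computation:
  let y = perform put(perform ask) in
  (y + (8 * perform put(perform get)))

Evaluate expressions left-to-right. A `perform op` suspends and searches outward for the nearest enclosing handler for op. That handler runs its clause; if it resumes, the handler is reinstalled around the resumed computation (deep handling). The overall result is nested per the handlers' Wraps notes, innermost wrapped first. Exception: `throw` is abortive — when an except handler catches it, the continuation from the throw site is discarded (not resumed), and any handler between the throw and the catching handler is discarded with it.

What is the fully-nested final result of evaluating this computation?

Step-by-step:
ask @ H3 ⇒ 1
put(1) @ H1 ⇒ s:=1
get @ H1 ⇒ 1
put(1) @ H1 ⇒ s:=1
H0 returns 0
H1 returns (0, 1)
H2 returns ((0, 1), ())
H3 returns ((0, 1), ())
= ((0, 1), ())

Answer: ((0, 1), ())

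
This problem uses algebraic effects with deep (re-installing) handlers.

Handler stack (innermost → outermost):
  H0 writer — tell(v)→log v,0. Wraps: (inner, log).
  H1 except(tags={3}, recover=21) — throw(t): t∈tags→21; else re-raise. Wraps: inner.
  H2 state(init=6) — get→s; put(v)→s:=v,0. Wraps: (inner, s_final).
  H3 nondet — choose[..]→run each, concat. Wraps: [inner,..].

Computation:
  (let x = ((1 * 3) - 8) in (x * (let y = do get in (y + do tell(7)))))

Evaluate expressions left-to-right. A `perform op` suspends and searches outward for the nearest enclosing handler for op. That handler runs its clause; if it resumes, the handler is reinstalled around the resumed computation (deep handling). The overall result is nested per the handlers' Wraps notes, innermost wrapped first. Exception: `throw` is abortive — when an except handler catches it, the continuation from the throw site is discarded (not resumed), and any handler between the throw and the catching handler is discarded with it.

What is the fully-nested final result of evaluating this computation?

Working:
get @ H2 ⇒ 6
tell(7) @ H0 ⇒ log+=7
H0 returns (-30, (7))
H1 returns (-30, (7))
H2 returns ((-30, (7)), 6)
H3 returns [((-30, (7)), 6)]
= [((-30, (7)), 6)]

Answer: [((-30, (7)), 6)]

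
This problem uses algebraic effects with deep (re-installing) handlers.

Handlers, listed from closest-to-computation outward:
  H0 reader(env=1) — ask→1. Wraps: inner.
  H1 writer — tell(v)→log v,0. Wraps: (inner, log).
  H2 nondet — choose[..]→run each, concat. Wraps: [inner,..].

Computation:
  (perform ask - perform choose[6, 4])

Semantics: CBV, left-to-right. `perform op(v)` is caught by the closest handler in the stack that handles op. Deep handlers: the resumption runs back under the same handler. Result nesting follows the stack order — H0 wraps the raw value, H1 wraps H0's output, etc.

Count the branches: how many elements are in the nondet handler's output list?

Working:
ask @ H0 ⇒ 1
choose[6, 4] @ H2
  branch[0] choose=6:
    H0 returns -5
    H1 returns (-5, ())
    H2 returns [(-5, ())]
  branch[1] choose=4:
    H0 returns -3
    H1 returns (-3, ())
    H2 returns [(-3, ())]
= [(-5, ()), (-3, ())]

Answer: 2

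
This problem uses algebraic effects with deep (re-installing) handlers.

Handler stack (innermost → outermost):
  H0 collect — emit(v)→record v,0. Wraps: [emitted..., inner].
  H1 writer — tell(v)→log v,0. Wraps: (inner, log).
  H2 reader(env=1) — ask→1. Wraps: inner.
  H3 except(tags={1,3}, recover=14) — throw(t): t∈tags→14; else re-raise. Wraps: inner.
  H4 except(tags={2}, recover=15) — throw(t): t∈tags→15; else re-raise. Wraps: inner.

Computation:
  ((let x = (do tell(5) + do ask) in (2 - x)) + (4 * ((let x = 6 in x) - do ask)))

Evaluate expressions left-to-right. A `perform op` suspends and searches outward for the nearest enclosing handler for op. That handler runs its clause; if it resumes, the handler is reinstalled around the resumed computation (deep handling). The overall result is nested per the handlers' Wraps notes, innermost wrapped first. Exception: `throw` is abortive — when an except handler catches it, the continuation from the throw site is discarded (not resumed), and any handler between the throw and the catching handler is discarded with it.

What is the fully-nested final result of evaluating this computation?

Working:
tell(5) @ H1 ⇒ log+=5
ask @ H2 ⇒ 1
ask @ H2 ⇒ 1
H0 returns [21]
H1 returns ([21], (5))
H2 returns ([21], (5))
H3 returns ([21], (5))
H4 returns ([21], (5))
= ([21], (5))

Answer: ([21], (5))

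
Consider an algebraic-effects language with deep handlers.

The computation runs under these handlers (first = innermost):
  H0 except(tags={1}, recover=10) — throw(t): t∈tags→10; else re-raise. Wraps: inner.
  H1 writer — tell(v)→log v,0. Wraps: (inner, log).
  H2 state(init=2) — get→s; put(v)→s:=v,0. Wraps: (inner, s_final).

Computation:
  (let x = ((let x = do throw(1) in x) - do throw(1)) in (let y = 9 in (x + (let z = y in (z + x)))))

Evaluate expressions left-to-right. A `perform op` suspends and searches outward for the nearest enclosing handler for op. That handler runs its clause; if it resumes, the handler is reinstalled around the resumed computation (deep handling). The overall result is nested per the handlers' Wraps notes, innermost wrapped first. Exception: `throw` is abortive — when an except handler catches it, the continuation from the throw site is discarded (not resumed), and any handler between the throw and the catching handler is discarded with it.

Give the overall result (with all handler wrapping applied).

Answer: ((10, ()), 2)

Working:
throw(1) @ H0 caught ⇒ 10
H1 returns (10, ())
H2 returns ((10, ()), 2)
= ((10, ()), 2)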